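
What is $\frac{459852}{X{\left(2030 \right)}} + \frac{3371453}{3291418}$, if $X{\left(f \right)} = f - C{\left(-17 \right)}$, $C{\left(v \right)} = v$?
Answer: $\frac{1520466514427}{6737532646} \approx 225.67$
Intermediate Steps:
$X{\left(f \right)} = 17 + f$ ($X{\left(f \right)} = f - -17 = f + 17 = 17 + f$)
$\frac{459852}{X{\left(2030 \right)}} + \frac{3371453}{3291418} = \frac{459852}{17 + 2030} + \frac{3371453}{3291418} = \frac{459852}{2047} + 3371453 \cdot \frac{1}{3291418} = 459852 \cdot \frac{1}{2047} + \frac{3371453}{3291418} = \frac{459852}{2047} + \frac{3371453}{3291418} = \frac{1520466514427}{6737532646}$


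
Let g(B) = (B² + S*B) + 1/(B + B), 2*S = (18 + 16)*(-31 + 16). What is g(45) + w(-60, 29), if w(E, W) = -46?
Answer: -854639/90 ≈ -9496.0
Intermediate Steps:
S = -255 (S = ((18 + 16)*(-31 + 16))/2 = (34*(-15))/2 = (½)*(-510) = -255)
g(B) = B² + 1/(2*B) - 255*B (g(B) = (B² - 255*B) + 1/(B + B) = (B² - 255*B) + 1/(2*B) = B² + 1/(2*B) - 255*B)
g(45) + w(-60, 29) = (45² + (½)/45 - 255*45) - 46 = (2025 + (½)*(1/45) - 11475) - 46 = (2025 + 1/90 - 11475) - 46 = -850499/90 - 46 = -854639/90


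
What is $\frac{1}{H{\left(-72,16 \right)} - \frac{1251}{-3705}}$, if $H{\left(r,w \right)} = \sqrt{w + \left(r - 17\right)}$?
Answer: $\frac{514995}{111515314} - \frac{1525225 i \sqrt{73}}{111515314} \approx 0.0046182 - 0.11686 i$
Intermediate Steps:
$H{\left(r,w \right)} = \sqrt{-17 + r + w}$ ($H{\left(r,w \right)} = \sqrt{w + \left(-17 + r\right)} = \sqrt{-17 + r + w}$)
$\frac{1}{H{\left(-72,16 \right)} - \frac{1251}{-3705}} = \frac{1}{\sqrt{-17 - 72 + 16} - \frac{1251}{-3705}} = \frac{1}{\sqrt{-73} - - \frac{417}{1235}} = \frac{1}{i \sqrt{73} + \frac{417}{1235}} = \frac{1}{\frac{417}{1235} + i \sqrt{73}}$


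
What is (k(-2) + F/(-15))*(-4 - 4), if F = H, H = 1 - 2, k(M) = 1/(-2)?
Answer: 52/15 ≈ 3.4667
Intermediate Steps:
k(M) = -½
H = -1
F = -1
(k(-2) + F/(-15))*(-4 - 4) = (-½ - 1/(-15))*(-4 - 4) = (-½ - 1*(-1/15))*(-8) = (-½ + 1/15)*(-8) = -13/30*(-8) = 52/15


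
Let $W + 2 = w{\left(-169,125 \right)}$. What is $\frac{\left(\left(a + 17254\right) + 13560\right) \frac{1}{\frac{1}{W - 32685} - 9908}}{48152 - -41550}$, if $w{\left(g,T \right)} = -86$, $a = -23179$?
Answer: $- \frac{16681457}{1941838307618} \approx -8.5905 \cdot 10^{-6}$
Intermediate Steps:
$W = -88$ ($W = -2 - 86 = -88$)
$\frac{\left(\left(a + 17254\right) + 13560\right) \frac{1}{\frac{1}{W - 32685} - 9908}}{48152 - -41550} = \frac{\left(\left(-23179 + 17254\right) + 13560\right) \frac{1}{\frac{1}{-88 - 32685} - 9908}}{48152 - -41550} = \frac{\left(-5925 + 13560\right) \frac{1}{\frac{1}{-32773} - 9908}}{48152 + 41550} = \frac{7635 \frac{1}{- \frac{1}{32773} - 9908}}{89702} = \frac{7635}{- \frac{324714885}{32773}} \cdot \frac{1}{89702} = 7635 \left(- \frac{32773}{324714885}\right) \frac{1}{89702} = \left(- \frac{16681457}{21647659}\right) \frac{1}{89702} = - \frac{16681457}{1941838307618}$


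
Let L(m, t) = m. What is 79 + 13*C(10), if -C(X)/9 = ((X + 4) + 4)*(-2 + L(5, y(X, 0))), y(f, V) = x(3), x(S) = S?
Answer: -6239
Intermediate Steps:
y(f, V) = 3
C(X) = -216 - 27*X (C(X) = -9*((X + 4) + 4)*(-2 + 5) = -9*((4 + X) + 4)*3 = -9*(8 + X)*3 = -9*(24 + 3*X) = -216 - 27*X)
79 + 13*C(10) = 79 + 13*(-216 - 27*10) = 79 + 13*(-216 - 270) = 79 + 13*(-486) = 79 - 6318 = -6239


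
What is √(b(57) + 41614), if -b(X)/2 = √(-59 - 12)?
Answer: √(41614 - 2*I*√71) ≈ 204.0 - 0.0413*I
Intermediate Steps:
b(X) = -2*I*√71 (b(X) = -2*√(-59 - 12) = -2*I*√71)
√(b(57) + 41614) = √(-2*I*√71 + 41614) = √(41614 - 2*I*√71)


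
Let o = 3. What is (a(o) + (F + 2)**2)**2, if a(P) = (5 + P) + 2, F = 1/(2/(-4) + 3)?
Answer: 155236/625 ≈ 248.38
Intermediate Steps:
F = 2/5 (F = 1/(2*(-1/4) + 3) = 1/(-1/2 + 3) = 1/(5/2) = 2/5 ≈ 0.40000)
a(P) = 7 + P
(a(o) + (F + 2)**2)**2 = ((7 + 3) + (2/5 + 2)**2)**2 = (10 + (12/5)**2)**2 = (10 + 144/25)**2 = (394/25)**2 = 155236/625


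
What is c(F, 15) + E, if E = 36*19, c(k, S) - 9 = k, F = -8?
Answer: 685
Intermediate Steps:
c(k, S) = 9 + k
E = 684
c(F, 15) + E = (9 - 8) + 684 = 1 + 684 = 685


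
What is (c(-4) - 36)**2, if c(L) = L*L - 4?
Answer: 576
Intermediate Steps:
c(L) = -4 + L**2 (c(L) = L**2 - 4 = -4 + L**2)
(c(-4) - 36)**2 = ((-4 + (-4)**2) - 36)**2 = ((-4 + 16) - 36)**2 = (12 - 36)**2 = (-24)**2 = 576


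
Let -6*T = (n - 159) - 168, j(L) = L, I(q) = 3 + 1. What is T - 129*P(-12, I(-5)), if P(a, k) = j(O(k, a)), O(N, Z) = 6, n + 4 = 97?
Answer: -735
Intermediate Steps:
I(q) = 4
n = 93 (n = -4 + 97 = 93)
T = 39 (T = -((93 - 159) - 168)/6 = -(-66 - 168)/6 = -⅙*(-234) = 39)
P(a, k) = 6
T - 129*P(-12, I(-5)) = 39 - 129*6 = 39 - 774 = -735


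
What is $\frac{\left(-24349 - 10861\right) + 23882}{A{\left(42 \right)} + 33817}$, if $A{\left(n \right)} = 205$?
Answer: $- \frac{5664}{17011} \approx -0.33296$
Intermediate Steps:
$\frac{\left(-24349 - 10861\right) + 23882}{A{\left(42 \right)} + 33817} = \frac{\left(-24349 - 10861\right) + 23882}{205 + 33817} = \frac{\left(-24349 - 10861\right) + 23882}{34022} = \left(-35210 + 23882\right) \frac{1}{34022} = \left(-11328\right) \frac{1}{34022} = - \frac{5664}{17011}$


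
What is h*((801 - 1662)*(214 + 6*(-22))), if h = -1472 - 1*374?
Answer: 130331292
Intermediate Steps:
h = -1846 (h = -1472 - 374 = -1846)
h*((801 - 1662)*(214 + 6*(-22))) = -1846*(801 - 1662)*(214 + 6*(-22)) = -(-1589406)*(214 - 132) = -(-1589406)*82 = -1846*(-70602) = 130331292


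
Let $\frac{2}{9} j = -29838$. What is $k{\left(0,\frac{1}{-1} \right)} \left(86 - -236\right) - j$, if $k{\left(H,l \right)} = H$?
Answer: $134271$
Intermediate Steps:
$j = -134271$ ($j = \frac{9}{2} \left(-29838\right) = -134271$)
$k{\left(0,\frac{1}{-1} \right)} \left(86 - -236\right) - j = 0 \left(86 - -236\right) - -134271 = 0 \left(86 + 236\right) + 134271 = 0 \cdot 322 + 134271 = 0 + 134271 = 134271$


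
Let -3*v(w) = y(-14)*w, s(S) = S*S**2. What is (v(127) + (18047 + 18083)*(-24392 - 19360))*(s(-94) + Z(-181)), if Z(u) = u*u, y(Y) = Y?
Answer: 1261166021159382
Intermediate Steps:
s(S) = S**3
Z(u) = u**2
v(w) = 14*w/3 (v(w) = -(-14)*w/3 = 14*w/3)
(v(127) + (18047 + 18083)*(-24392 - 19360))*(s(-94) + Z(-181)) = ((14/3)*127 + (18047 + 18083)*(-24392 - 19360))*((-94)**3 + (-181)**2) = (1778/3 + 36130*(-43752))*(-830584 + 32761) = (1778/3 - 1580759760)*(-797823) = -4742277502/3*(-797823) = 1261166021159382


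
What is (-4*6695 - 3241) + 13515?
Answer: -16506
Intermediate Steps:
(-4*6695 - 3241) + 13515 = (-26780 - 3241) + 13515 = -30021 + 13515 = -16506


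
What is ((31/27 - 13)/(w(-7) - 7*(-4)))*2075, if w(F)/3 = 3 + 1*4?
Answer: -664000/1323 ≈ -501.89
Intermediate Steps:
w(F) = 21 (w(F) = 3*(3 + 1*4) = 3*(3 + 4) = 3*7 = 21)
((31/27 - 13)/(w(-7) - 7*(-4)))*2075 = ((31/27 - 13)/(21 - 7*(-4)))*2075 = ((31*(1/27) - 13)/(21 + 28))*2075 = ((31/27 - 13)/49)*2075 = -320/27*1/49*2075 = -320/1323*2075 = -664000/1323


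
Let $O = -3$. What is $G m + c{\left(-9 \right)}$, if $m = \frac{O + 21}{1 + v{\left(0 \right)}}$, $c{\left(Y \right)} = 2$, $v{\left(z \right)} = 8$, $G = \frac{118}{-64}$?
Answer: $- \frac{27}{16} \approx -1.6875$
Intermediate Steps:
$G = - \frac{59}{32}$ ($G = 118 \left(- \frac{1}{64}\right) = - \frac{59}{32} \approx -1.8438$)
$m = 2$ ($m = \frac{-3 + 21}{1 + 8} = \frac{18}{9} = 18 \cdot \frac{1}{9} = 2$)
$G m + c{\left(-9 \right)} = \left(- \frac{59}{32}\right) 2 + 2 = - \frac{59}{16} + 2 = - \frac{27}{16}$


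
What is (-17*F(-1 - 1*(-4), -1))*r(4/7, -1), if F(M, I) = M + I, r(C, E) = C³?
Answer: -2176/343 ≈ -6.3440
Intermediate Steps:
F(M, I) = I + M
(-17*F(-1 - 1*(-4), -1))*r(4/7, -1) = (-17*(-1 + (-1 - 1*(-4))))*(4/7)³ = (-17*(-1 + (-1 + 4)))*(4*(⅐))³ = (-17*(-1 + 3))*(4/7)³ = -17*2*(64/343) = -34*64/343 = -2176/343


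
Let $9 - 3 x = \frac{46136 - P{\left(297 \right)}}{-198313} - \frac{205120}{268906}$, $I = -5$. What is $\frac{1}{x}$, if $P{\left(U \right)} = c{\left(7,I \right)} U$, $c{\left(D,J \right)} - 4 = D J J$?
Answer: $\frac{26663777789}{86456060050} \approx 0.30841$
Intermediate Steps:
$c{\left(D,J \right)} = 4 + D J^{2}$ ($c{\left(D,J \right)} = 4 + D J J = 4 + D J^{2}$)
$P{\left(U \right)} = 179 U$ ($P{\left(U \right)} = \left(4 + 7 \left(-5\right)^{2}\right) U = \left(4 + 7 \cdot 25\right) U = \left(4 + 175\right) U = 179 U$)
$x = \frac{86456060050}{26663777789}$ ($x = 3 - \frac{\frac{46136 - 179 \cdot 297}{-198313} - \frac{205120}{268906}}{3} = 3 - \frac{\left(46136 - 53163\right) \left(- \frac{1}{198313}\right) - \frac{102560}{134453}}{3} = 3 - \frac{\left(-7027\right) \left(- \frac{1}{198313}\right) - \frac{102560}{134453}}{3} = 3 - \frac{\frac{7027}{198313} - \frac{102560}{134453}}{3} = 3 - - \frac{6464726683}{26663777789} = 3 + \frac{6464726683}{26663777789} = \frac{86456060050}{26663777789} \approx 3.2425$)
$\frac{1}{x} = \frac{1}{\frac{86456060050}{26663777789}} = \frac{26663777789}{86456060050}$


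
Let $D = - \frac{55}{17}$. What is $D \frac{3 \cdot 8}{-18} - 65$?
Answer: $- \frac{3095}{51} \approx -60.686$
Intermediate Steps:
$D = - \frac{55}{17}$ ($D = \left(-55\right) \frac{1}{17} = - \frac{55}{17} \approx -3.2353$)
$D \frac{3 \cdot 8}{-18} - 65 = - \frac{55 \frac{3 \cdot 8}{-18}}{17} - 65 = - \frac{55 \cdot 24 \left(- \frac{1}{18}\right)}{17} - 65 = \left(- \frac{55}{17}\right) \left(- \frac{4}{3}\right) - 65 = \frac{220}{51} - 65 = - \frac{3095}{51}$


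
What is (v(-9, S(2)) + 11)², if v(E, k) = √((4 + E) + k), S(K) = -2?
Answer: (11 + I*√7)² ≈ 114.0 + 58.207*I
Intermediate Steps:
v(E, k) = √(4 + E + k)
(v(-9, S(2)) + 11)² = (√(4 - 9 - 2) + 11)² = (√(-7) + 11)² = (I*√7 + 11)² = (11 + I*√7)²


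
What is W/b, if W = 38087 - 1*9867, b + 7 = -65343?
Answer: -2822/6535 ≈ -0.43183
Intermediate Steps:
b = -65350 (b = -7 - 65343 = -65350)
W = 28220 (W = 38087 - 9867 = 28220)
W/b = 28220/(-65350) = 28220*(-1/65350) = -2822/6535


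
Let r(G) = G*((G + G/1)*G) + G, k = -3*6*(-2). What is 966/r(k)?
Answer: 161/15558 ≈ 0.010348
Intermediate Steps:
k = 36 (k = -18*(-2) = 36)
r(G) = G + 2*G**3 (r(G) = G*((G + G*1)*G) + G = G*((G + G)*G) + G = G*((2*G)*G) + G = G*(2*G**2) + G = 2*G**3 + G = G + 2*G**3)
966/r(k) = 966/(36 + 2*36**3) = 966/(36 + 2*46656) = 966/(36 + 93312) = 966/93348 = 966*(1/93348) = 161/15558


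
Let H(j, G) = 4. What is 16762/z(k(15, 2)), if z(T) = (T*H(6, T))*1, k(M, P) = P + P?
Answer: 8381/8 ≈ 1047.6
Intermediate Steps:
k(M, P) = 2*P
z(T) = 4*T (z(T) = (T*4)*1 = (4*T)*1 = 4*T)
16762/z(k(15, 2)) = 16762/((4*(2*2))) = 16762/((4*4)) = 16762/16 = 16762*(1/16) = 8381/8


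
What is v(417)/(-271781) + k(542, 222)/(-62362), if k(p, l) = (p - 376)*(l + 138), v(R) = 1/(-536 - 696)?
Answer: -10004845625779/10440464940752 ≈ -0.95828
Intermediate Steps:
v(R) = -1/1232 (v(R) = 1/(-1232) = -1/1232)
k(p, l) = (-376 + p)*(138 + l)
v(417)/(-271781) + k(542, 222)/(-62362) = -1/1232/(-271781) + (-51888 - 376*222 + 138*542 + 222*542)/(-62362) = -1/1232*(-1/271781) + (-51888 - 83472 + 74796 + 120324)*(-1/62362) = 1/334834192 + 59760*(-1/62362) = 1/334834192 - 29880/31181 = -10004845625779/10440464940752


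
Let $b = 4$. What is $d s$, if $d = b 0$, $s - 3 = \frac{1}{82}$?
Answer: $0$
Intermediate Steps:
$s = \frac{247}{82}$ ($s = 3 + \frac{1}{82} = \frac{247}{82} \approx 3.0122$)
$d = 0$ ($d = 4 \cdot 0 = 0$)
$d s = 0 \cdot \frac{247}{82} = 0$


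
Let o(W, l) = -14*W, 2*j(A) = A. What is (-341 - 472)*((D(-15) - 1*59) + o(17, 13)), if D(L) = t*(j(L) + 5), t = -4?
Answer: 233331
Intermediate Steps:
j(A) = A/2
D(L) = -20 - 2*L (D(L) = -4*(L/2 + 5) = -4*(5 + L/2) = -20 - 2*L)
(-341 - 472)*((D(-15) - 1*59) + o(17, 13)) = (-341 - 472)*(((-20 - 2*(-15)) - 1*59) - 14*17) = -813*(((-20 + 30) - 59) - 238) = -813*((10 - 59) - 238) = -813*(-49 - 238) = -813*(-287) = 233331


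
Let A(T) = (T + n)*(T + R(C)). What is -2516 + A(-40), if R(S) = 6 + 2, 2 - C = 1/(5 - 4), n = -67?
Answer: 908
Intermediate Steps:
C = 1 (C = 2 - 1/(5 - 4) = 2 - 1/1 = 2 - 1*1 = 2 - 1 = 1)
R(S) = 8
A(T) = (-67 + T)*(8 + T) (A(T) = (T - 67)*(T + 8) = (-67 + T)*(8 + T))
-2516 + A(-40) = -2516 + (-536 + (-40)² - 59*(-40)) = -2516 + (-536 + 1600 + 2360) = -2516 + 3424 = 908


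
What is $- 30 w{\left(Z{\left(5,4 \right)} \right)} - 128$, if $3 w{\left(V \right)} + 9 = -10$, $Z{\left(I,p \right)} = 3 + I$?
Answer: $62$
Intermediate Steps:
$w{\left(V \right)} = - \frac{19}{3}$ ($w{\left(V \right)} = -3 + \frac{1}{3} \left(-10\right) = -3 - \frac{10}{3} = - \frac{19}{3}$)
$- 30 w{\left(Z{\left(5,4 \right)} \right)} - 128 = \left(-30\right) \left(- \frac{19}{3}\right) - 128 = 190 - 128 = 62$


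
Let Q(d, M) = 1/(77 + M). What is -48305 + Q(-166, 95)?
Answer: -8308459/172 ≈ -48305.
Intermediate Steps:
-48305 + Q(-166, 95) = -48305 + 1/(77 + 95) = -48305 + 1/172 = -8308459/172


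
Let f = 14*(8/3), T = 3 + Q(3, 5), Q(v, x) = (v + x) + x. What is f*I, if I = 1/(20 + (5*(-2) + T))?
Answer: 56/39 ≈ 1.4359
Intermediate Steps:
Q(v, x) = v + 2*x
T = 16 (T = 3 + (3 + 2*5) = 3 + (3 + 10) = 3 + 13 = 16)
f = 112/3 (f = 14*(8*(1/3)) = 14*(8/3) = 112/3 ≈ 37.333)
I = 1/26 (I = 1/(20 + (5*(-2) + 16)) = 1/(20 + (-10 + 16)) = 1/(20 + 6) = 1/26 ≈ 0.038462)
f*I = (112/3)*(1/26) = 56/39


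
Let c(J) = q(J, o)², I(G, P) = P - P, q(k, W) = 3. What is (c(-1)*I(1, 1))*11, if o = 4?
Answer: 0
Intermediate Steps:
I(G, P) = 0
c(J) = 9 (c(J) = 3² = 9)
(c(-1)*I(1, 1))*11 = (9*0)*11 = 0*11 = 0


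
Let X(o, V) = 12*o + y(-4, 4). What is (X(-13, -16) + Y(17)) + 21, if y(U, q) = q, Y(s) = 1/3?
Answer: -392/3 ≈ -130.67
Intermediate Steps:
Y(s) = ⅓
X(o, V) = 4 + 12*o (X(o, V) = 12*o + 4 = 4 + 12*o)
(X(-13, -16) + Y(17)) + 21 = ((4 + 12*(-13)) + ⅓) + 21 = ((4 - 156) + ⅓) + 21 = (-152 + ⅓) + 21 = -455/3 + 21 = -392/3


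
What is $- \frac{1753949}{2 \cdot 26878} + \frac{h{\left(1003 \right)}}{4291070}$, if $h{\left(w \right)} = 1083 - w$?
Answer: $- \frac{752631363495}{23067075892} \approx -32.628$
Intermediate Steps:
$- \frac{1753949}{2 \cdot 26878} + \frac{h{\left(1003 \right)}}{4291070} = - \frac{1753949}{2 \cdot 26878} + \frac{1083 - 1003}{4291070} = - \frac{1753949}{53756} + \left(1083 - 1003\right) \frac{1}{4291070} = \left(-1753949\right) \frac{1}{53756} + 80 \cdot \frac{1}{4291070} = - \frac{1753949}{53756} + \frac{8}{429107} = - \frac{752631363495}{23067075892}$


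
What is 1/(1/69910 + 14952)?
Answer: 69910/1045294321 ≈ 6.6881e-5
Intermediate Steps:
1/(1/69910 + 14952) = 1/(1045294321/69910) = 69910/1045294321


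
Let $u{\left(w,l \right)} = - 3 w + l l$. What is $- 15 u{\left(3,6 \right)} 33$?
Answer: $-13365$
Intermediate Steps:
$u{\left(w,l \right)} = l^{2} - 3 w$ ($u{\left(w,l \right)} = - 3 w + l^{2} = l^{2} - 3 w$)
$- 15 u{\left(3,6 \right)} 33 = - 15 \left(6^{2} - 9\right) 33 = - 15 \left(36 - 9\right) 33 = \left(-15\right) 27 \cdot 33 = \left(-405\right) 33 = -13365$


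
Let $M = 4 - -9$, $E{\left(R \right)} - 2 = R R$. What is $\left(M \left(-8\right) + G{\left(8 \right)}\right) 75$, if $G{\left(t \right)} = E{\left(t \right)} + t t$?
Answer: $1950$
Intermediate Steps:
$E{\left(R \right)} = 2 + R^{2}$ ($E{\left(R \right)} = 2 + R R = 2 + R^{2}$)
$M = 13$ ($M = 4 + 9 = 13$)
$G{\left(t \right)} = 2 + 2 t^{2}$ ($G{\left(t \right)} = \left(2 + t^{2}\right) + t t = \left(2 + t^{2}\right) + t^{2} = 2 + 2 t^{2}$)
$\left(M \left(-8\right) + G{\left(8 \right)}\right) 75 = \left(13 \left(-8\right) + \left(2 + 2 \cdot 8^{2}\right)\right) 75 = \left(-104 + \left(2 + 2 \cdot 64\right)\right) 75 = \left(-104 + \left(2 + 128\right)\right) 75 = \left(-104 + 130\right) 75 = 26 \cdot 75 = 1950$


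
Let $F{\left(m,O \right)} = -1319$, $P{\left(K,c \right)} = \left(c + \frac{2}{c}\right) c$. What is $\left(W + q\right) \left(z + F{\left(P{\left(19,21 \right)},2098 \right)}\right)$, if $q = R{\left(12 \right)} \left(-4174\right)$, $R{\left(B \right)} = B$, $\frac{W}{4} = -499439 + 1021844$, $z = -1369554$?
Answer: $-2795939351436$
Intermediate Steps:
$P{\left(K,c \right)} = c \left(c + \frac{2}{c}\right)$
$W = 2089620$ ($W = 4 \left(-499439 + 1021844\right) = 4 \cdot 522405 = 2089620$)
$q = -50088$ ($q = 12 \left(-4174\right) = -50088$)
$\left(W + q\right) \left(z + F{\left(P{\left(19,21 \right)},2098 \right)}\right) = \left(2089620 - 50088\right) \left(-1369554 - 1319\right) = 2039532 \left(-1370873\right) = -2795939351436$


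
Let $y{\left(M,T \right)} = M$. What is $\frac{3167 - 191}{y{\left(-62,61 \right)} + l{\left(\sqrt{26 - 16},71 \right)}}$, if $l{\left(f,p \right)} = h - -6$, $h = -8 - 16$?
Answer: $- \frac{186}{5} \approx -37.2$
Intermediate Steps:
$h = -24$
$l{\left(f,p \right)} = -18$ ($l{\left(f,p \right)} = -24 - -6 = -24 + 6 = -18$)
$\frac{3167 - 191}{y{\left(-62,61 \right)} + l{\left(\sqrt{26 - 16},71 \right)}} = \frac{3167 - 191}{-62 - 18} = \frac{2976}{-80} = 2976 \left(- \frac{1}{80}\right) = - \frac{186}{5}$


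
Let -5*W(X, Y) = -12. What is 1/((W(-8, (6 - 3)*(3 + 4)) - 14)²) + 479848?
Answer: 1614208697/3364 ≈ 4.7985e+5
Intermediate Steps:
W(X, Y) = 12/5 (W(X, Y) = -⅕*(-12) = 12/5)
1/((W(-8, (6 - 3)*(3 + 4)) - 14)²) + 479848 = 1/((12/5 - 14)²) + 479848 = 1/((-58/5)²) + 479848 = 1/(3364/25) + 479848 = 25/3364 + 479848 = 1614208697/3364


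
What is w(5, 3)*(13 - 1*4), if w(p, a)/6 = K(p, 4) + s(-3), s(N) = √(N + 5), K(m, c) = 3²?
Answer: 486 + 54*√2 ≈ 562.37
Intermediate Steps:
K(m, c) = 9
s(N) = √(5 + N)
w(p, a) = 54 + 6*√2 (w(p, a) = 6*(9 + √(5 - 3)) = 6*(9 + √2) = 54 + 6*√2)
w(5, 3)*(13 - 1*4) = (54 + 6*√2)*(13 - 1*4) = (54 + 6*√2)*(13 - 4) = (54 + 6*√2)*9 = 486 + 54*√2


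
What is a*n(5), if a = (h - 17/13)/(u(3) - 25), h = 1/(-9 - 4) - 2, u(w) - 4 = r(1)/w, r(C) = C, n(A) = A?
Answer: 330/403 ≈ 0.81886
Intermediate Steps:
u(w) = 4 + 1/w
h = -27/13 (h = 1/(-13) - 2 = -1/13 - 2 = -27/13 ≈ -2.0769)
a = 66/403 (a = (-27/13 - 17/13)/((4 + 1/3) - 25) = (-27/13 - 17*1/13)/((4 + ⅓) - 25) = (-27/13 - 17/13)/(13/3 - 25) = -44/(13*(-62/3)) = -44/13*(-3/62) = 66/403 ≈ 0.16377)
a*n(5) = (66/403)*5 = 330/403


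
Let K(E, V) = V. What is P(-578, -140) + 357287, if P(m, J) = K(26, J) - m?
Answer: 357725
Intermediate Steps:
P(m, J) = J - m
P(-578, -140) + 357287 = (-140 - 1*(-578)) + 357287 = (-140 + 578) + 357287 = 438 + 357287 = 357725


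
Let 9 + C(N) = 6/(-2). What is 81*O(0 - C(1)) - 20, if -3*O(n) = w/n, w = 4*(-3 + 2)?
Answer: -11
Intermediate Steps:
w = -4 (w = 4*(-1) = -4)
C(N) = -12 (C(N) = -9 + 6/(-2) = -9 + 6*(-1/2) = -9 - 3 = -12)
O(n) = 4/(3*n) (O(n) = -(-4)/(3*n) = 4/(3*n))
81*O(0 - C(1)) - 20 = 81*(4/(3*(0 - 1*(-12)))) - 20 = 81*(4/(3*(0 + 12))) - 20 = 81*((4/3)/12) - 20 = 81*((4/3)*(1/12)) - 20 = 81*(1/9) - 20 = 9 - 20 = -11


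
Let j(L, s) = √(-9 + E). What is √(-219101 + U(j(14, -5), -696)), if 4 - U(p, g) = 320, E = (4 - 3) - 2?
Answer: I*√219417 ≈ 468.42*I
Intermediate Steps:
E = -1 (E = 1 - 2 = -1)
j(L, s) = I*√10 (j(L, s) = √(-9 - 1) = √(-10) = I*√10)
U(p, g) = -316 (U(p, g) = 4 - 1*320 = 4 - 320 = -316)
√(-219101 + U(j(14, -5), -696)) = √(-219101 - 316) = √(-219417) = I*√219417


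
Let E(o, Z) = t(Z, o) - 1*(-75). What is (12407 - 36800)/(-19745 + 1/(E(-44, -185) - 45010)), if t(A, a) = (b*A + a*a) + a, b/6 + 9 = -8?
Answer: 589651989/477295886 ≈ 1.2354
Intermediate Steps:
b = -102 (b = -54 + 6*(-8) = -54 - 48 = -102)
t(A, a) = a + a² - 102*A (t(A, a) = (-102*A + a*a) + a = (-102*A + a²) + a = (a² - 102*A) + a = a + a² - 102*A)
E(o, Z) = 75 + o + o² - 102*Z (E(o, Z) = (o + o² - 102*Z) - 1*(-75) = (o + o² - 102*Z) + 75 = 75 + o + o² - 102*Z)
(12407 - 36800)/(-19745 + 1/(E(-44, -185) - 45010)) = (12407 - 36800)/(-19745 + 1/((75 - 44 + (-44)² - 102*(-185)) - 45010)) = -24393/(-19745 + 1/((75 - 44 + 1936 + 18870) - 45010)) = -24393/(-19745 + 1/(20837 - 45010)) = -24393/(-19745 + 1/(-24173)) = -24393/(-19745 - 1/24173) = -24393/(-477295886/24173) = -24393*(-24173/477295886) = 589651989/477295886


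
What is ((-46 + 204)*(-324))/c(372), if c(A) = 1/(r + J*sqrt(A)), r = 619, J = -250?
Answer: -31687848 + 25596000*sqrt(93) ≈ 2.1515e+8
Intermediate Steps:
c(A) = 1/(619 - 250*sqrt(A))
((-46 + 204)*(-324))/c(372) = ((-46 + 204)*(-324))/((-1/(-619 + 250*sqrt(372)))) = (158*(-324))/((-1/(-619 + 250*(2*sqrt(93))))) = -(31687848 - 25596000*sqrt(93)) = -51192*(619 - 500*sqrt(93)) = -31687848 + 25596000*sqrt(93)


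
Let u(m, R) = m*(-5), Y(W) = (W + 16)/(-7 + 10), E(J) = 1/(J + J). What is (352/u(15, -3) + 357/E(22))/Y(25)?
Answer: 1177748/1025 ≈ 1149.0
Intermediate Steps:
E(J) = 1/(2*J)
Y(W) = 16/3 + W/3 (Y(W) = (16 + W)/3 = (16 + W)*(⅓) = 16/3 + W/3)
u(m, R) = -5*m
(352/u(15, -3) + 357/E(22))/Y(25) = (352/((-5*15)) + 357/(((½)/22)))/(16/3 + (⅓)*25) = (352/(-75) + 357/(((½)*(1/22))))/(16/3 + 25/3) = (352*(-1/75) + 357/(1/44))/(41/3) = (-352/75 + 357*44)*(3/41) = (-352/75 + 15708)*(3/41) = (1177748/75)*(3/41) = 1177748/1025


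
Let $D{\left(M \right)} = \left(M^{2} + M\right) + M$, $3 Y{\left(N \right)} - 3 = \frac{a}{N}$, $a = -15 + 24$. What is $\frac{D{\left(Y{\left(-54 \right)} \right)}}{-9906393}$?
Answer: $- \frac{53}{188804196} \approx -2.8071 \cdot 10^{-7}$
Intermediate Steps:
$a = 9$
$Y{\left(N \right)} = 1 + \frac{3}{N}$ ($Y{\left(N \right)} = 1 + \frac{9 \frac{1}{N}}{3} = 1 + \frac{3}{N}$)
$D{\left(M \right)} = M^{2} + 2 M$ ($D{\left(M \right)} = \left(M + M^{2}\right) + M = M^{2} + 2 M$)
$\frac{D{\left(Y{\left(-54 \right)} \right)}}{-9906393} = \frac{\frac{3 - 54}{-54} \left(2 + \frac{3 - 54}{-54}\right)}{-9906393} = \left(- \frac{1}{54}\right) \left(-51\right) \left(2 - - \frac{17}{18}\right) \left(- \frac{1}{9906393}\right) = \frac{17 \left(2 + \frac{17}{18}\right)}{18} \left(- \frac{1}{9906393}\right) = \frac{17}{18} \cdot \frac{53}{18} \left(- \frac{1}{9906393}\right) = \frac{901}{324} \left(- \frac{1}{9906393}\right) = - \frac{53}{188804196}$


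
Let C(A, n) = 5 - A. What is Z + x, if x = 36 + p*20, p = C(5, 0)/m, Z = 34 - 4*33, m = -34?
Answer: -62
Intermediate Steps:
Z = -98 (Z = 34 - 132 = -98)
p = 0 (p = (5 - 1*5)/(-34) = (5 - 5)*(-1/34) = 0*(-1/34) = 0)
x = 36 (x = 36 + 0*20 = 36 + 0 = 36)
Z + x = -98 + 36 = -62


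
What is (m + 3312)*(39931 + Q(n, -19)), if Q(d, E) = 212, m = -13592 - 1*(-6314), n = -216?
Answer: -159207138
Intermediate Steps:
m = -7278 (m = -13592 + 6314 = -7278)
(m + 3312)*(39931 + Q(n, -19)) = (-7278 + 3312)*(39931 + 212) = -3966*40143 = -159207138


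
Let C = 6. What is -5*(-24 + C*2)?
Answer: 60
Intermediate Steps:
-5*(-24 + C*2) = -5*(-24 + 6*2) = -5*(-24 + 12) = -5*(-12) = -1*(-60) = 60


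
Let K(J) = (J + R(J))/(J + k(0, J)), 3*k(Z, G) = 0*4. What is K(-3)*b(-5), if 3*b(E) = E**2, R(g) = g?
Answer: 50/3 ≈ 16.667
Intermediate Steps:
k(Z, G) = 0 (k(Z, G) = (0*4)/3 = (1/3)*0 = 0)
K(J) = 2 (K(J) = (J + J)/(J + 0) = (2*J)/J = 2)
b(E) = E**2/3
K(-3)*b(-5) = 2*((1/3)*(-5)**2) = 2*((1/3)*25) = 2*(25/3) = 50/3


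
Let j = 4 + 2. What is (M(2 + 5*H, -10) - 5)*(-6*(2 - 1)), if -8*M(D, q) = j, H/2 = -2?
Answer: 69/2 ≈ 34.500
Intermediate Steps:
H = -4 (H = 2*(-2) = -4)
j = 6
M(D, q) = -3/4 (M(D, q) = -1/8*6 = -3/4)
(M(2 + 5*H, -10) - 5)*(-6*(2 - 1)) = (-3/4 - 5)*(-6*(2 - 1)) = -(-69)/2 = -23/4*(-6) = 69/2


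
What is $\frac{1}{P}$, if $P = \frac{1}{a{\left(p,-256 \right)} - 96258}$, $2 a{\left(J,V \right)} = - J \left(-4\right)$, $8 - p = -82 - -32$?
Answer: $-96142$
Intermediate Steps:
$p = 58$ ($p = 8 - \left(-82 - -32\right) = 8 - \left(-82 + 32\right) = 8 - -50 = 8 + 50 = 58$)
$a{\left(J,V \right)} = 2 J$ ($a{\left(J,V \right)} = \frac{\left(-1\right) J \left(-4\right)}{2} = \frac{\left(-1\right) \left(- 4 J\right)}{2} = \frac{4 J}{2} = 2 J$)
$P = - \frac{1}{96142}$ ($P = \frac{1}{2 \cdot 58 - 96258} = \frac{1}{116 - 96258} = \frac{1}{-96142} = - \frac{1}{96142} \approx -1.0401 \cdot 10^{-5}$)
$\frac{1}{P} = \frac{1}{- \frac{1}{96142}} = -96142$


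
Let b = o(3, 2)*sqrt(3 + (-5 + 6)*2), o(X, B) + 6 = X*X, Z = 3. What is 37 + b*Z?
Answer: 37 + 9*sqrt(5) ≈ 57.125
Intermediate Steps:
o(X, B) = -6 + X**2 (o(X, B) = -6 + X*X = -6 + X**2)
b = 3*sqrt(5) (b = (-6 + 3**2)*sqrt(3 + (-5 + 6)*2) = (-6 + 9)*sqrt(3 + 1*2) = 3*sqrt(3 + 2) = 3*sqrt(5) ≈ 6.7082)
37 + b*Z = 37 + (3*sqrt(5))*3 = 37 + 9*sqrt(5)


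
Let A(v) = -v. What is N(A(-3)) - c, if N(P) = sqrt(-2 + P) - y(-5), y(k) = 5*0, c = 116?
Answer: -115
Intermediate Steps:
y(k) = 0
N(P) = sqrt(-2 + P) (N(P) = sqrt(-2 + P) - 1*0 = sqrt(-2 + P) + 0 = sqrt(-2 + P))
N(A(-3)) - c = sqrt(-2 - 1*(-3)) - 1*116 = sqrt(-2 + 3) - 116 = sqrt(1) - 116 = 1 - 116 = -115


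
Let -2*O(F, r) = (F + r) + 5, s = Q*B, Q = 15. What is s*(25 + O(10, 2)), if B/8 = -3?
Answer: -5940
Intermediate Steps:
B = -24 (B = 8*(-3) = -24)
s = -360 (s = 15*(-24) = -360)
O(F, r) = -5/2 - F/2 - r/2 (O(F, r) = -((F + r) + 5)/2 = -(5 + F + r)/2 = -5/2 - F/2 - r/2)
s*(25 + O(10, 2)) = -360*(25 + (-5/2 - ½*10 - ½*2)) = -360*(25 + (-5/2 - 5 - 1)) = -360*(25 - 17/2) = -360*33/2 = -5940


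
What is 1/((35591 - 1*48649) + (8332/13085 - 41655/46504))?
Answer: -608504840/7946013785067 ≈ -7.6580e-5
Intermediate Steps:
1/((35591 - 1*48649) + (8332/13085 - 41655/46504)) = 1/((35591 - 48649) + (8332*(1/13085) - 41655*1/46504)) = 1/(-13058 + (8332/13085 - 41655/46504)) = 1/(-13058 - 157584347/608504840) = 1/(-7946013785067/608504840) = -608504840/7946013785067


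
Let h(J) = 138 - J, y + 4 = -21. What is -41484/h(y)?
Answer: -41484/163 ≈ -254.50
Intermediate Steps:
y = -25 (y = -4 - 21 = -25)
-41484/h(y) = -41484/(138 - 1*(-25)) = -41484/(138 + 25) = -41484/163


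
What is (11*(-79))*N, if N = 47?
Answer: -40843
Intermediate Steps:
(11*(-79))*N = (11*(-79))*47 = -869*47 = -40843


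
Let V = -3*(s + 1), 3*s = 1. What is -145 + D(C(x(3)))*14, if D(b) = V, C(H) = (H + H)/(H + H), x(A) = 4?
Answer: -201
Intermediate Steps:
s = ⅓ (s = (⅓)*1 = ⅓ ≈ 0.33333)
C(H) = 1 (C(H) = (2*H)/((2*H)) = (2*H)*(1/(2*H)) = 1)
V = -4 (V = -3*(⅓ + 1) = -3*4/3 = -4)
D(b) = -4
-145 + D(C(x(3)))*14 = -145 - 4*14 = -145 - 56 = -201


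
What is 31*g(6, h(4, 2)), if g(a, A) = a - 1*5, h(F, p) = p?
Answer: 31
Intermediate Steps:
g(a, A) = -5 + a (g(a, A) = a - 5 = -5 + a)
31*g(6, h(4, 2)) = 31*(-5 + 6) = 31*1 = 31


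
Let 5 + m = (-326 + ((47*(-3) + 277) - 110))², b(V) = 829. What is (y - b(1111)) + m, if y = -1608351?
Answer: -1519185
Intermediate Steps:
m = 89995 (m = -5 + (-326 + ((47*(-3) + 277) - 110))² = -5 + (-326 + ((-141 + 277) - 110))² = -5 + (-326 + (136 - 110))² = -5 + (-326 + 26)² = -5 + (-300)² = -5 + 90000 = 89995)
(y - b(1111)) + m = (-1608351 - 1*829) + 89995 = (-1608351 - 829) + 89995 = -1609180 + 89995 = -1519185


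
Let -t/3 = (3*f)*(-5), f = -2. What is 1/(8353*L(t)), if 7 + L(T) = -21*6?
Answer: -1/1110949 ≈ -9.0013e-7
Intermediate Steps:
t = -90 (t = -3*3*(-2)*(-5) = -(-18)*(-5) = -3*30 = -90)
L(T) = -133 (L(T) = -7 - 21*6 = -7 - 126 = -133)
1/(8353*L(t)) = 1/(8353*(-133)) = (1/8353)*(-1/133) = -1/1110949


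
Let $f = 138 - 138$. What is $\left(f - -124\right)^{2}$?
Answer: $15376$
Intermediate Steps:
$f = 0$ ($f = 138 - 138 = 0$)
$\left(f - -124\right)^{2} = \left(0 - -124\right)^{2} = \left(0 + 124\right)^{2} = 124^{2} = 15376$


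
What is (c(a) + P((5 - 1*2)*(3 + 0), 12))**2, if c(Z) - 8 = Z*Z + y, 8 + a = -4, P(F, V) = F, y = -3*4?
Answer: 22201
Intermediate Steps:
y = -12
a = -12 (a = -8 - 4 = -12)
c(Z) = -4 + Z**2 (c(Z) = 8 + (Z*Z - 12) = 8 + (Z**2 - 12) = 8 + (-12 + Z**2) = -4 + Z**2)
(c(a) + P((5 - 1*2)*(3 + 0), 12))**2 = ((-4 + (-12)**2) + (5 - 1*2)*(3 + 0))**2 = ((-4 + 144) + (5 - 2)*3)**2 = (140 + 3*3)**2 = (140 + 9)**2 = 149**2 = 22201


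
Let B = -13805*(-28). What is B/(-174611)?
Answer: -386540/174611 ≈ -2.2137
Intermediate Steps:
B = 386540
B/(-174611) = 386540/(-174611) = 386540*(-1/174611) = -386540/174611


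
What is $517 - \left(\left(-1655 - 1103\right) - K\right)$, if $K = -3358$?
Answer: $-83$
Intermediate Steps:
$517 - \left(\left(-1655 - 1103\right) - K\right) = 517 - \left(\left(-1655 - 1103\right) - -3358\right) = 517 - \left(-2758 + 3358\right) = 517 - 600 = -83$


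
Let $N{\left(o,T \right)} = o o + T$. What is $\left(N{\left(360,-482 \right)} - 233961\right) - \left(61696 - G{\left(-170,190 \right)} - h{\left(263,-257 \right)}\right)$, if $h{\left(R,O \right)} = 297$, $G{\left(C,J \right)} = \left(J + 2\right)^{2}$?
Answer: $-129378$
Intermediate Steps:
$G{\left(C,J \right)} = \left(2 + J\right)^{2}$
$N{\left(o,T \right)} = T + o^{2}$ ($N{\left(o,T \right)} = o^{2} + T = T + o^{2}$)
$\left(N{\left(360,-482 \right)} - 233961\right) - \left(61696 - G{\left(-170,190 \right)} - h{\left(263,-257 \right)}\right) = \left(\left(-482 + 360^{2}\right) - 233961\right) - \left(61399 - \left(2 + 190\right)^{2}\right) = \left(\left(-482 + 129600\right) - 233961\right) - \left(61399 - 36864\right) = \left(129118 - 233961\right) + \left(\left(36864 + 297\right) - 61696\right) = -104843 + \left(37161 - 61696\right) = -104843 - 24535 = -129378$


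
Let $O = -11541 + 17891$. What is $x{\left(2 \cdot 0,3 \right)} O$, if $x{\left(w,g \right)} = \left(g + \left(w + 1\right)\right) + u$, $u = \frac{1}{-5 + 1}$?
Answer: $\frac{47625}{2} \approx 23813.0$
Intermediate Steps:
$u = - \frac{1}{4}$ ($u = \frac{1}{-4} = - \frac{1}{4} \approx -0.25$)
$x{\left(w,g \right)} = \frac{3}{4} + g + w$ ($x{\left(w,g \right)} = \left(g + \left(w + 1\right)\right) - \frac{1}{4} = \left(g + \left(1 + w\right)\right) - \frac{1}{4} = \left(1 + g + w\right) - \frac{1}{4} = \frac{3}{4} + g + w$)
$O = 6350$
$x{\left(2 \cdot 0,3 \right)} O = \left(\frac{3}{4} + 3 + 2 \cdot 0\right) 6350 = \left(\frac{3}{4} + 3 + 0\right) 6350 = \frac{15}{4} \cdot 6350 = \frac{47625}{2}$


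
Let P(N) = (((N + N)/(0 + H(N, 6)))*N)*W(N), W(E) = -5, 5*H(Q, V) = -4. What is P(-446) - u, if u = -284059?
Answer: 2770509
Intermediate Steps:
H(Q, V) = -4/5 (H(Q, V) = (1/5)*(-4) = -4/5)
P(N) = 25*N**2/2 (P(N) = (((N + N)/(0 - 4/5))*N)*(-5) = (((2*N)/(-4/5))*N)*(-5) = (((2*N)*(-5/4))*N)*(-5) = ((-5*N/2)*N)*(-5) = -5*N**2/2*(-5) = 25*N**2/2)
P(-446) - u = (25/2)*(-446)**2 - 1*(-284059) = (25/2)*198916 + 284059 = 2486450 + 284059 = 2770509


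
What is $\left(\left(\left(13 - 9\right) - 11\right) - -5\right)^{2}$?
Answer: $4$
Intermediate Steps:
$\left(\left(\left(13 - 9\right) - 11\right) - -5\right)^{2} = \left(\left(4 - 11\right) + 5\right)^{2} = \left(-7 + 5\right)^{2} = \left(-2\right)^{2} = 4$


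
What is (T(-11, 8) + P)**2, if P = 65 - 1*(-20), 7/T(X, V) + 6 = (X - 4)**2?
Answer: 346778884/47961 ≈ 7230.4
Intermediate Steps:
T(X, V) = 7/(-6 + (-4 + X)**2) (T(X, V) = 7/(-6 + (X - 4)**2) = 7/(-6 + (-4 + X)**2))
P = 85 (P = 65 + 20 = 85)
(T(-11, 8) + P)**2 = (7/(-6 + (-4 - 11)**2) + 85)**2 = (7/(-6 + (-15)**2) + 85)**2 = (7/(-6 + 225) + 85)**2 = (7/219 + 85)**2 = (18622/219)**2 = 346778884/47961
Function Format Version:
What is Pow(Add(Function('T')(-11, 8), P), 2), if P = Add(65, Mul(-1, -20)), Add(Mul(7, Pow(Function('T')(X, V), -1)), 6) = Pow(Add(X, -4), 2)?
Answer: Rational(346778884, 47961) ≈ 7230.4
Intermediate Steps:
Function('T')(X, V) = Mul(7, Pow(Add(-6, Pow(Add(-4, X), 2)), -1)) (Function('T')(X, V) = Mul(7, Pow(Add(-6, Pow(Add(X, -4), 2)), -1)) = Mul(7, Pow(Add(-6, Pow(Add(-4, X), 2)), -1)))
P = 85 (P = Add(65, 20) = 85)
Pow(Add(Function('T')(-11, 8), P), 2) = Pow(Add(Mul(7, Pow(Add(-6, Pow(Add(-4, -11), 2)), -1)), 85), 2) = Pow(Add(Mul(7, Pow(Add(-6, Pow(-15, 2)), -1)), 85), 2) = Pow(Add(Mul(7, Pow(Add(-6, 225), -1)), 85), 2) = Pow(Add(Mul(7, Pow(219, -1)), 85), 2) = Pow(Add(Mul(7, Rational(1, 219)), 85), 2) = Pow(Add(Rational(7, 219), 85), 2) = Pow(Rational(18622, 219), 2) = Rational(346778884, 47961)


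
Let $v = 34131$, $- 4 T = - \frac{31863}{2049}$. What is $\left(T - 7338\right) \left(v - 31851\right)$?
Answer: $- \frac{11420973150}{683} \approx -1.6722 \cdot 10^{7}$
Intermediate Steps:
$T = \frac{10621}{2732}$ ($T = - \frac{\left(-31863\right) \frac{1}{2049}}{4} = \left(- \frac{1}{4}\right) \left(- \frac{10621}{683}\right) = \frac{10621}{2732} \approx 3.8876$)
$\left(T - 7338\right) \left(v - 31851\right) = \left(\frac{10621}{2732} - 7338\right) \left(34131 - 31851\right) = \left(- \frac{20036795}{2732}\right) 2280 = - \frac{11420973150}{683}$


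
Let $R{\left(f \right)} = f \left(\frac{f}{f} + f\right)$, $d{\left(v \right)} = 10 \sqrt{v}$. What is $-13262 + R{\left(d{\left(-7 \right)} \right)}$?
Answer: $-13962 + 10 i \sqrt{7} \approx -13962.0 + 26.458 i$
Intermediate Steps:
$R{\left(f \right)} = f \left(1 + f\right)$
$-13262 + R{\left(d{\left(-7 \right)} \right)} = -13262 + 10 \sqrt{-7} \left(1 + 10 \sqrt{-7}\right) = -13262 + 10 i \sqrt{7} \left(1 + 10 i \sqrt{7}\right)$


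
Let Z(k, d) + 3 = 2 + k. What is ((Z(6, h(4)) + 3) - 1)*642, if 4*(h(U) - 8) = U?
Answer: 4494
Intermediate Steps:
h(U) = 8 + U/4
Z(k, d) = -1 + k (Z(k, d) = -3 + (2 + k) = -1 + k)
((Z(6, h(4)) + 3) - 1)*642 = (((-1 + 6) + 3) - 1)*642 = ((5 + 3) - 1)*642 = (8 - 1)*642 = 7*642 = 4494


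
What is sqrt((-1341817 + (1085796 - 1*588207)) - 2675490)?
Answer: I*sqrt(3519718) ≈ 1876.1*I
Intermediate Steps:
sqrt((-1341817 + (1085796 - 1*588207)) - 2675490) = sqrt((-1341817 + (1085796 - 588207)) - 2675490) = sqrt((-1341817 + 497589) - 2675490) = sqrt(-844228 - 2675490) = sqrt(-3519718) = I*sqrt(3519718)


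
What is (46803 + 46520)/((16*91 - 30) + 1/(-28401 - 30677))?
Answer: 5513336194/84245227 ≈ 65.444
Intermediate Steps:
(46803 + 46520)/((16*91 - 30) + 1/(-28401 - 30677)) = 93323/((1456 - 30) + 1/(-59078)) = 93323/(1426 - 1/59078) = 93323/(84245227/59078) = 93323*(59078/84245227) = 5513336194/84245227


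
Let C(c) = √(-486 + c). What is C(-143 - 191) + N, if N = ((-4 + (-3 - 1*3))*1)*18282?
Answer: -182820 + 2*I*√205 ≈ -1.8282e+5 + 28.636*I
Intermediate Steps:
N = -182820 (N = ((-4 + (-3 - 3))*1)*18282 = ((-4 - 6)*1)*18282 = -10*1*18282 = -10*18282 = -182820)
C(-143 - 191) + N = √(-486 + (-143 - 191)) - 182820 = √(-486 - 334) - 182820 = √(-820) - 182820 = 2*I*√205 - 182820 = -182820 + 2*I*√205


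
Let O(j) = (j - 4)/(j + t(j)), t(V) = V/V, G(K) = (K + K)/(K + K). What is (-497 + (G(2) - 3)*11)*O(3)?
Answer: 519/4 ≈ 129.75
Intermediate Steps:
G(K) = 1 (G(K) = (2*K)/((2*K)) = (2*K)*(1/(2*K)) = 1)
t(V) = 1
O(j) = (-4 + j)/(1 + j) (O(j) = (j - 4)/(j + 1) = (-4 + j)/(1 + j))
(-497 + (G(2) - 3)*11)*O(3) = (-497 + (1 - 3)*11)*((-4 + 3)/(1 + 3)) = (-497 - 2*11)*(-1/4) = (-497 - 22)*((¼)*(-1)) = -519*(-¼) = 519/4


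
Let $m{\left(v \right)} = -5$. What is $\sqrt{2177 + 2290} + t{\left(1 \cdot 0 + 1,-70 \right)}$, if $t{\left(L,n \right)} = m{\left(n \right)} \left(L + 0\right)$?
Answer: $-5 + \sqrt{4467} \approx 61.836$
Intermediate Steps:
$t{\left(L,n \right)} = - 5 L$ ($t{\left(L,n \right)} = - 5 \left(L + 0\right) = - 5 L$)
$\sqrt{2177 + 2290} + t{\left(1 \cdot 0 + 1,-70 \right)} = \sqrt{2177 + 2290} - 5 \left(1 \cdot 0 + 1\right) = \sqrt{4467} - 5 \left(0 + 1\right) = \sqrt{4467} - 5 = -5 + \sqrt{4467}$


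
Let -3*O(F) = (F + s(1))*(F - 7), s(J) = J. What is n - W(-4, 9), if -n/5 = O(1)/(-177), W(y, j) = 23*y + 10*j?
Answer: 374/177 ≈ 2.1130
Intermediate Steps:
W(y, j) = 10*j + 23*y
O(F) = -(1 + F)*(-7 + F)/3 (O(F) = -(F + 1)*(F - 7)/3 = -(1 + F)*(-7 + F)/3)
n = 20/177 (n = -5*(7/3 + 2*1 - ⅓*1²)/(-177) = -5*(7/3 + 2 - ⅓*1)*(-1)/177 = -5*(7/3 + 2 - ⅓)*(-1)/177 = -20*(-1)/177 = -5*(-4/177) = 20/177 ≈ 0.11299)
n - W(-4, 9) = 20/177 - (10*9 + 23*(-4)) = 20/177 - (90 - 92) = 20/177 - 1*(-2) = 20/177 + 2 = 374/177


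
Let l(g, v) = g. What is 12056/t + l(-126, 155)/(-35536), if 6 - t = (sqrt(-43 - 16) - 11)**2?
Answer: (-107103740*I + 693*sqrt(59))/(17768*(11*sqrt(59) + 28*I)) ≈ -21.299 - 64.284*I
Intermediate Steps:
t = 6 - (-11 + I*sqrt(59))**2 (t = 6 - (sqrt(-43 - 16) - 11)**2 = 6 - (sqrt(-59) - 11)**2 = 6 - (I*sqrt(59) - 11)**2 = 6 - (-11 + I*sqrt(59))**2 ≈ -56.0 + 168.99*I)
12056/t + l(-126, 155)/(-35536) = 12056/(-56 + 22*I*sqrt(59)) - 126/(-35536) = 12056/(-56 + 22*I*sqrt(59)) - 126*(-1/35536) = 12056/(-56 + 22*I*sqrt(59)) + 63/17768 = 63/17768 + 12056/(-56 + 22*I*sqrt(59))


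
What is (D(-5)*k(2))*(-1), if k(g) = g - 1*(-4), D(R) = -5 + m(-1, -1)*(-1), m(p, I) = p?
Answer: 24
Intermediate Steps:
D(R) = -4 (D(R) = -5 - 1*(-1) = -5 + 1 = -4)
k(g) = 4 + g (k(g) = g + 4 = 4 + g)
(D(-5)*k(2))*(-1) = -4*(4 + 2)*(-1) = -4*6*(-1) = -24*(-1) = 24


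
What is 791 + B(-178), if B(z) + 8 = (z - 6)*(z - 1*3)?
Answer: 34087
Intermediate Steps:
B(z) = -8 + (-6 + z)*(-3 + z) (B(z) = -8 + (z - 6)*(z - 1*3) = -8 + (-6 + z)*(z - 3) = -8 + (-6 + z)*(-3 + z))
791 + B(-178) = 791 + (10 + (-178)² - 9*(-178)) = 791 + (10 + 31684 + 1602) = 791 + 33296 = 34087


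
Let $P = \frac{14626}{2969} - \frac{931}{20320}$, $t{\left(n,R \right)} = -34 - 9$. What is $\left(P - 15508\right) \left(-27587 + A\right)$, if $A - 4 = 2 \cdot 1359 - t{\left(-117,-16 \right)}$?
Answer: $\frac{11608063460180649}{30165040} \approx 3.8482 \cdot 10^{8}$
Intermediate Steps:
$t{\left(n,R \right)} = -43$ ($t{\left(n,R \right)} = -34 - 9 = -43$)
$P = \frac{294436181}{60330080}$ ($P = 14626 \cdot \frac{1}{2969} - \frac{931}{20320} = \frac{14626}{2969} - \frac{931}{20320} = \frac{294436181}{60330080} \approx 4.8804$)
$A = 2765$ ($A = 4 + \left(2 \cdot 1359 - -43\right) = 4 + \left(2718 + 43\right) = 4 + 2761 = 2765$)
$\left(P - 15508\right) \left(-27587 + A\right) = \left(\frac{294436181}{60330080} - 15508\right) \left(-27587 + 2765\right) = \left(- \frac{935304444459}{60330080}\right) \left(-24822\right) = \frac{11608063460180649}{30165040}$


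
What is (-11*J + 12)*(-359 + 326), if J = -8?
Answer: -3300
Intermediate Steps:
(-11*J + 12)*(-359 + 326) = (-11*(-8) + 12)*(-359 + 326) = (88 + 12)*(-33) = 100*(-33) = -3300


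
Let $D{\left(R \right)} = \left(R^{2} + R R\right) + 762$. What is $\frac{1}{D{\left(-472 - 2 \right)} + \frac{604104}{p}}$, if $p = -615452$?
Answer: $\frac{153863}{69255739356} \approx 2.2217 \cdot 10^{-6}$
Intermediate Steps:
$D{\left(R \right)} = 762 + 2 R^{2}$ ($D{\left(R \right)} = \left(R^{2} + R^{2}\right) + 762 = 2 R^{2} + 762 = 762 + 2 R^{2}$)
$\frac{1}{D{\left(-472 - 2 \right)} + \frac{604104}{p}} = \frac{1}{\left(762 + 2 \left(-472 - 2\right)^{2}\right) + \frac{604104}{-615452}} = \frac{1}{\left(762 + 2 \left(-472 - 2\right)^{2}\right) + 604104 \left(- \frac{1}{615452}\right)} = \frac{1}{\left(762 + 2 \left(-474\right)^{2}\right) - \frac{151026}{153863}} = \frac{1}{\left(762 + 2 \cdot 224676\right) - \frac{151026}{153863}} = \frac{1}{\left(762 + 449352\right) - \frac{151026}{153863}} = \frac{1}{450114 - \frac{151026}{153863}} = \frac{1}{\frac{69255739356}{153863}} = \frac{153863}{69255739356}$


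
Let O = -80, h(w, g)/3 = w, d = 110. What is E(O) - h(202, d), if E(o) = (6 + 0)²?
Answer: -570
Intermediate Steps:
h(w, g) = 3*w
E(o) = 36 (E(o) = 6² = 36)
E(O) - h(202, d) = 36 - 3*202 = 36 - 1*606 = 36 - 606 = -570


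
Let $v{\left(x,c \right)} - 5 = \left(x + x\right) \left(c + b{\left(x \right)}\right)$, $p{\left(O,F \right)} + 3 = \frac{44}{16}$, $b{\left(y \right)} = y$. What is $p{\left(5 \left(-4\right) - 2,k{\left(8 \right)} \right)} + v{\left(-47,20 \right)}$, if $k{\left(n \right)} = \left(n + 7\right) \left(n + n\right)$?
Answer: $\frac{10171}{4} \approx 2542.8$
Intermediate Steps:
$k{\left(n \right)} = 2 n \left(7 + n\right)$ ($k{\left(n \right)} = \left(7 + n\right) 2 n = 2 n \left(7 + n\right)$)
$p{\left(O,F \right)} = - \frac{1}{4}$ ($p{\left(O,F \right)} = -3 + \frac{44}{16} = -3 + 44 \cdot \frac{1}{16} = -3 + \frac{11}{4} = - \frac{1}{4}$)
$v{\left(x,c \right)} = 5 + 2 x \left(c + x\right)$ ($v{\left(x,c \right)} = 5 + \left(x + x\right) \left(c + x\right) = 5 + 2 x \left(c + x\right)$)
$p{\left(5 \left(-4\right) - 2,k{\left(8 \right)} \right)} + v{\left(-47,20 \right)} = - \frac{1}{4} + \left(5 + 2 \left(-47\right)^{2} + 2 \cdot 20 \left(-47\right)\right) = - \frac{1}{4} + \left(5 + 2 \cdot 2209 - 1880\right) = - \frac{1}{4} + \left(5 + 4418 - 1880\right) = - \frac{1}{4} + 2543 = \frac{10171}{4}$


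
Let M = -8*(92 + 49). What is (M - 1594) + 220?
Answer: -2502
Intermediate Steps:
M = -1128 (M = -8*141 = -1128)
(M - 1594) + 220 = (-1128 - 1594) + 220 = -2722 + 220 = -2502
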